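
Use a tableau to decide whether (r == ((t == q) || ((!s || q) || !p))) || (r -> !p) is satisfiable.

Satisfiable

Initial set: {((r == ((t == q) || ((!s || q) || !p))) || (r -> !p))}.
((r == ((t == q) || ((!s || q) || !p))) || (r -> !p)): β-rule — branch into (r == ((t == q) || ((!s || q) || !p)))  //  (r -> !p).
  branch 1 (add (r == ((t == q) || ((!s || q) || !p)))):
    (r == ((t == q) || ((!s || q) || !p))): β-rule — branch into r, ((t == q) || ((!s || q) || !p))  //  !r, !((t == q) || ((!s || q) || !p)).
      branch 1.1 (add r, ((t == q) || ((!s || q) || !p))):
        ((t == q) || ((!s || q) || !p)): β-rule — branch into (t == q)  //  ((!s || q) || !p).
          branch 1.1.1 (add (t == q)):
            (t == q): β-rule — branch into t, q  //  !t, !q.
              branch 1.1.1.1 (add t, q):
                ○ open, literals {q=true, r=true, t=true}.
              branch 1.1.1.2 (add !t, !q):
                ○ open, literals {q=false, r=true, t=false}.
          branch 1.1.2 (add ((!s || q) || !p)):
            ((!s || q) || !p): β-rule — branch into (!s || q)  //  !p.
              branch 1.1.2.1 (add (!s || q)):
                (!s || q): β-rule — branch into !s  //  q.
                  branch 1.1.2.1.1 (add !s):
                    ○ open, literals {r=true, s=false}.
                  branch 1.1.2.1.2 (add q):
                    ○ open, literals {q=true, r=true}.
              branch 1.1.2.2 (add !p):
                ○ open, literals {p=false, r=true}.
      branch 1.2 (add !r, !((t == q) || ((!s || q) || !p))):
        !((t == q) || ((!s || q) || !p)): α-rule — add !(t == q), !((!s || q) || !p).
        !((!s || q) || !p): α-rule — add !(!s || q), !!p.
        !(!s || q): α-rule — add !!s, !q.
        !(t == q): β-rule — branch into t, !q  //  !t, q.
          branch 1.2.1 (add t, !q):
            ○ open, literals {p=true, q=false, r=false, s=true, t=true}.
          branch 1.2.2 (add !t, q):
            × closes — contains both q and !q.
  branch 2 (add (r -> !p)):
    (r -> !p): β-rule — branch into !r  //  !p.
      branch 2.1 (add !r):
        ○ open, literals {r=false}.
      branch 2.2 (add !p):
        ○ open, literals {p=false}.
1 branch closed, 8 open.
An open branch gives a satisfying assignment: q=true, r=true, t=true.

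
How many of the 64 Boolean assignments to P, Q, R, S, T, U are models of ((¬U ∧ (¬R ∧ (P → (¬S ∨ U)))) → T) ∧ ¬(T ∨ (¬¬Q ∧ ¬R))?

21

Initial set: {(((¬U ∧ (¬R ∧ (P → (¬S ∨ U)))) → T) ∧ ¬(T ∨ (¬¬Q ∧ ¬R)))}.
(((¬U ∧ (¬R ∧ (P → (¬S ∨ U)))) → T) ∧ ¬(T ∨ (¬¬Q ∧ ¬R))): α-rule — add ((¬U ∧ (¬R ∧ (P → (¬S ∨ U)))) → T), ¬(T ∨ (¬¬Q ∧ ¬R)).
¬(T ∨ (¬¬Q ∧ ¬R)): α-rule — add ¬T, ¬(¬¬Q ∧ ¬R).
((¬U ∧ (¬R ∧ (P → (¬S ∨ U)))) → T): β-rule — branch into ¬(¬U ∧ (¬R ∧ (P → (¬S ∨ U))))  //  T.
  branch 1 (add ¬(¬U ∧ (¬R ∧ (P → (¬S ∨ U))))):
    ¬(¬¬Q ∧ ¬R): β-rule — branch into ¬¬¬Q  //  ¬¬R.
      branch 1.1 (add ¬¬¬Q):
        ¬¬¬Q: drop double negation, giving ¬Q.
        ¬(¬U ∧ (¬R ∧ (P → (¬S ∨ U)))): β-rule — branch into ¬¬U  //  ¬(¬R ∧ (P → (¬S ∨ U))).
          branch 1.1.1 (add ¬¬U):
            ○ open, literals {Q=false, T=false, U=true}.
          branch 1.1.2 (add ¬(¬R ∧ (P → (¬S ∨ U)))):
            ¬(¬R ∧ (P → (¬S ∨ U))): β-rule — branch into ¬¬R  //  ¬(P → (¬S ∨ U)).
              branch 1.1.2.1 (add ¬¬R):
                ○ open, literals {Q=false, R=true, T=false}.
              branch 1.1.2.2 (add ¬(P → (¬S ∨ U))):
                ¬(P → (¬S ∨ U)): α-rule — add P, ¬(¬S ∨ U).
                ¬(¬S ∨ U): α-rule — add ¬¬S, ¬U.
                ○ open, literals {P=true, Q=false, S=true, T=false, U=false}.
      branch 1.2 (add ¬¬R):
        ¬(¬U ∧ (¬R ∧ (P → (¬S ∨ U)))): β-rule — branch into ¬¬U  //  ¬(¬R ∧ (P → (¬S ∨ U))).
          branch 1.2.1 (add ¬¬U):
            ○ open, literals {R=true, T=false, U=true}.
          branch 1.2.2 (add ¬(¬R ∧ (P → (¬S ∨ U)))):
            ¬(¬R ∧ (P → (¬S ∨ U))): β-rule — branch into ¬¬R  //  ¬(P → (¬S ∨ U)).
              branch 1.2.2.1 (add ¬¬R):
                ○ open, literals {R=true, T=false}.
              branch 1.2.2.2 (add ¬(P → (¬S ∨ U))):
                ¬(P → (¬S ∨ U)): α-rule — add P, ¬(¬S ∨ U).
                ¬(¬S ∨ U): α-rule — add ¬¬S, ¬U.
                ○ open, literals {P=true, R=true, S=true, T=false, U=false}.
  branch 2 (add T):
    × closes — contains both T and ¬T.
1 branch closed, 6 open.
Each open branch fixes some atoms; the unmentioned ones are free. Counting distinct full assignments: branch {Q=false, T=false, U=true} (P, R, S) contributes 8 new; branch {Q=false, R=true, T=false} (P, S, U) contributes 4 new; branch {P=true, Q=false, S=true, T=false, U=false} (R) contributes 1 new; branch {R=true, T=false, U=true} (P, Q, S) contributes 4 new; branch {R=true, T=false} (P, Q, S, U) contributes 4 new; branch {P=true, R=true, S=true, T=false, U=false} (Q) contributes 0 new. Total: 21.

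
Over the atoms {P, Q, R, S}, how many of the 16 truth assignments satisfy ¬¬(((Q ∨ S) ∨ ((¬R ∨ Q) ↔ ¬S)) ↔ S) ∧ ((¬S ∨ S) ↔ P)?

5

Initial set: {(¬¬(((Q ∨ S) ∨ ((¬R ∨ Q) ↔ ¬S)) ↔ S) ∧ ((¬S ∨ S) ↔ P))}.
(¬¬(((Q ∨ S) ∨ ((¬R ∨ Q) ↔ ¬S)) ↔ S) ∧ ((¬S ∨ S) ↔ P)): α-rule — add ¬¬(((Q ∨ S) ∨ ((¬R ∨ Q) ↔ ¬S)) ↔ S), ((¬S ∨ S) ↔ P).
¬¬(((Q ∨ S) ∨ ((¬R ∨ Q) ↔ ¬S)) ↔ S): drop double negation, giving (((Q ∨ S) ∨ ((¬R ∨ Q) ↔ ¬S)) ↔ S).
((¬S ∨ S) ↔ P): β-rule — branch into (¬S ∨ S), P  //  ¬(¬S ∨ S), ¬P.
  branch 1 (add (¬S ∨ S), P):
    (((Q ∨ S) ∨ ((¬R ∨ Q) ↔ ¬S)) ↔ S): β-rule — branch into ((Q ∨ S) ∨ ((¬R ∨ Q) ↔ ¬S)), S  //  ¬((Q ∨ S) ∨ ((¬R ∨ Q) ↔ ¬S)), ¬S.
      branch 1.1 (add ((Q ∨ S) ∨ ((¬R ∨ Q) ↔ ¬S)), S):
        (¬S ∨ S): β-rule — branch into ¬S  //  S.
          branch 1.1.1 (add ¬S):
            × closes — contains both S and ¬S.
          branch 1.1.2 (add S):
            ((Q ∨ S) ∨ ((¬R ∨ Q) ↔ ¬S)): β-rule — branch into (Q ∨ S)  //  ((¬R ∨ Q) ↔ ¬S).
              branch 1.1.2.1 (add (Q ∨ S)):
                (Q ∨ S): β-rule — branch into Q  //  S.
                  branch 1.1.2.1.1 (add Q):
                    ○ open, literals {P=1, Q=1, S=1}.
                  branch 1.1.2.1.2 (add S):
                    ○ open, literals {P=1, S=1}.
              branch 1.1.2.2 (add ((¬R ∨ Q) ↔ ¬S)):
                ((¬R ∨ Q) ↔ ¬S): β-rule — branch into (¬R ∨ Q), ¬S  //  ¬(¬R ∨ Q), ¬¬S.
                  branch 1.1.2.2.1 (add (¬R ∨ Q), ¬S):
                    × closes — contains both S and ¬S.
                  branch 1.1.2.2.2 (add ¬(¬R ∨ Q), ¬¬S):
                    ¬(¬R ∨ Q): α-rule — add ¬¬R, ¬Q.
                    ○ open, literals {P=1, Q=0, R=1, S=1}.
      branch 1.2 (add ¬((Q ∨ S) ∨ ((¬R ∨ Q) ↔ ¬S)), ¬S):
        ¬((Q ∨ S) ∨ ((¬R ∨ Q) ↔ ¬S)): α-rule — add ¬(Q ∨ S), ¬((¬R ∨ Q) ↔ ¬S).
        ¬(Q ∨ S): α-rule — add ¬Q, ¬S.
        (¬S ∨ S): β-rule — branch into ¬S  //  S.
          branch 1.2.1 (add ¬S):
            ¬((¬R ∨ Q) ↔ ¬S): β-rule — branch into (¬R ∨ Q), ¬¬S  //  ¬(¬R ∨ Q), ¬S.
              branch 1.2.1.1 (add (¬R ∨ Q), ¬¬S):
                × closes — contains both S and ¬S.
              branch 1.2.1.2 (add ¬(¬R ∨ Q), ¬S):
                ¬(¬R ∨ Q): α-rule — add ¬¬R, ¬Q.
                ○ open, literals {P=1, Q=0, R=1, S=0}.
          branch 1.2.2 (add S):
            × closes — contains both S and ¬S.
  branch 2 (add ¬(¬S ∨ S), ¬P):
    ¬(¬S ∨ S): α-rule — add ¬¬S, ¬S.
    × closes — contains both S and ¬S.
5 branches closed, 4 open.
Each open branch fixes some atoms; the unmentioned ones are free. Counting distinct full assignments: branch {P=1, Q=1, S=1} (R) contributes 2 new; branch {P=1, S=1} (Q, R) contributes 2 new; branch {P=1, Q=0, R=1, S=1} (none free) contributes 0 new; branch {P=1, Q=0, R=1, S=0} (none free) contributes 1 new. Total: 5.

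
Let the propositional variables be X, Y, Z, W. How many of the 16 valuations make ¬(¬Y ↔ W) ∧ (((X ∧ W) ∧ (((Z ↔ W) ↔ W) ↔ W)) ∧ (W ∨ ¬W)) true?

1

Initial set: {T (¬(¬Y ↔ W) ∧ (((X ∧ W) ∧ (((Z ↔ W) ↔ W) ↔ W)) ∧ (W ∨ ¬W)))}.
T (¬(¬Y ↔ W) ∧ (((X ∧ W) ∧ (((Z ↔ W) ↔ W) ↔ W)) ∧ (W ∨ ¬W))): α-rule — add T ¬(¬Y ↔ W), T (((X ∧ W) ∧ (((Z ↔ W) ↔ W) ↔ W)) ∧ (W ∨ ¬W)).
T (((X ∧ W) ∧ (((Z ↔ W) ↔ W) ↔ W)) ∧ (W ∨ ¬W)): α-rule — add T ((X ∧ W) ∧ (((Z ↔ W) ↔ W) ↔ W)), T (W ∨ ¬W).
T ((X ∧ W) ∧ (((Z ↔ W) ↔ W) ↔ W)): α-rule — add T (X ∧ W), T (((Z ↔ W) ↔ W) ↔ W).
T (X ∧ W): α-rule — add T X, T W.
T ¬(¬Y ↔ W): β-rule — branch into T ¬Y, F W  //  F ¬Y, T W.
  branch 1 (add T ¬Y, F W):
    × closes — contains both W and ¬W.
  branch 2 (add F ¬Y, T W):
    T (W ∨ ¬W): β-rule — branch into T W  //  T ¬W.
      branch 2.1 (add T W):
        T (((Z ↔ W) ↔ W) ↔ W): β-rule — branch into T ((Z ↔ W) ↔ W), T W  //  F ((Z ↔ W) ↔ W), F W.
          branch 2.1.1 (add T ((Z ↔ W) ↔ W), T W):
            T ((Z ↔ W) ↔ W): β-rule — branch into T (Z ↔ W), T W  //  F (Z ↔ W), F W.
              branch 2.1.1.1 (add T (Z ↔ W), T W):
                T (Z ↔ W): β-rule — branch into T Z, T W  //  F Z, F W.
                  branch 2.1.1.1.1 (add T Z, T W):
                    ○ open, literals {W=T, X=T, Y=T, Z=T}.
                  branch 2.1.1.1.2 (add F Z, F W):
                    × closes — contains both W and ¬W.
              branch 2.1.1.2 (add F (Z ↔ W), F W):
                × closes — contains both W and ¬W.
          branch 2.1.2 (add F ((Z ↔ W) ↔ W), F W):
            × closes — contains both W and ¬W.
      branch 2.2 (add T ¬W):
        × closes — contains both W and ¬W.
5 branches closed, 1 open.
Each open branch fixes some atoms; the unmentioned ones are free. Counting distinct full assignments: branch {W=T, X=T, Y=T, Z=T} (none free) contributes 1 new. Total: 1.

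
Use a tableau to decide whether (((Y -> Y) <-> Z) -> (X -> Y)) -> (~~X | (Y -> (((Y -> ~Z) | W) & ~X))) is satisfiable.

Satisfiable

Initial set: {((((Y -> Y) <-> Z) -> (X -> Y)) -> (~~X | (Y -> (((Y -> ~Z) | W) & ~X))))}.
((((Y -> Y) <-> Z) -> (X -> Y)) -> (~~X | (Y -> (((Y -> ~Z) | W) & ~X)))): β-rule — branch into ~(((Y -> Y) <-> Z) -> (X -> Y))  //  (~~X | (Y -> (((Y -> ~Z) | W) & ~X))).
  branch 1 (add ~(((Y -> Y) <-> Z) -> (X -> Y))):
    ~(((Y -> Y) <-> Z) -> (X -> Y)): α-rule — add ((Y -> Y) <-> Z), ~(X -> Y).
    ~(X -> Y): α-rule — add X, ~Y.
    ((Y -> Y) <-> Z): β-rule — branch into (Y -> Y), Z  //  ~(Y -> Y), ~Z.
      branch 1.1 (add (Y -> Y), Z):
        (Y -> Y): β-rule — branch into ~Y  //  Y.
          branch 1.1.1 (add ~Y):
            ○ open, literals {X=true, Y=false, Z=true}.
          branch 1.1.2 (add Y):
            × closes — contains both Y and ~Y.
      branch 1.2 (add ~(Y -> Y), ~Z):
        ~(Y -> Y): α-rule — add Y, ~Y.
        × closes — contains both Y and ~Y.
  branch 2 (add (~~X | (Y -> (((Y -> ~Z) | W) & ~X)))):
    (~~X | (Y -> (((Y -> ~Z) | W) & ~X))): β-rule — branch into ~~X  //  (Y -> (((Y -> ~Z) | W) & ~X)).
      branch 2.1 (add ~~X):
        ~~X: drop double negation, giving X.
        ○ open, literals {X=true}.
      branch 2.2 (add (Y -> (((Y -> ~Z) | W) & ~X))):
        (Y -> (((Y -> ~Z) | W) & ~X)): β-rule — branch into ~Y  //  (((Y -> ~Z) | W) & ~X).
          branch 2.2.1 (add ~Y):
            ○ open, literals {Y=false}.
          branch 2.2.2 (add (((Y -> ~Z) | W) & ~X)):
            (((Y -> ~Z) | W) & ~X): α-rule — add ((Y -> ~Z) | W), ~X.
            ((Y -> ~Z) | W): β-rule — branch into (Y -> ~Z)  //  W.
              branch 2.2.2.1 (add (Y -> ~Z)):
                (Y -> ~Z): β-rule — branch into ~Y  //  ~Z.
                  branch 2.2.2.1.1 (add ~Y):
                    ○ open, literals {X=false, Y=false}.
                  branch 2.2.2.1.2 (add ~Z):
                    ○ open, literals {X=false, Z=false}.
              branch 2.2.2.2 (add W):
                ○ open, literals {W=true, X=false}.
2 branches closed, 6 open.
An open branch gives a satisfying assignment: X=true, Y=false, Z=true.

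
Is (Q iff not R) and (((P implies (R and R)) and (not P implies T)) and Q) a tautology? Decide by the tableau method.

Not valid

Assume the negation and expand:
Initial set: {not ((Q iff not R) and (((P implies (R and R)) and (not P implies T)) and Q))}.
not ((Q iff not R) and (((P implies (R and R)) and (not P implies T)) and Q)): β-rule — branch into not (Q iff not R)  //  not (((P implies (R and R)) and (not P implies T)) and Q).
  branch 1 (add not (Q iff not R)):
    not (Q iff not R): β-rule — branch into Q, not not R  //  not Q, not R.
      branch 1.1 (add Q, not not R):
        ○ open, literals {Q=1, R=1}.
      branch 1.2 (add not Q, not R):
        ○ open, literals {Q=0, R=0}.
  branch 2 (add not (((P implies (R and R)) and (not P implies T)) and Q)):
    not (((P implies (R and R)) and (not P implies T)) and Q): β-rule — branch into not ((P implies (R and R)) and (not P implies T))  //  not Q.
      branch 2.1 (add not ((P implies (R and R)) and (not P implies T))):
        not ((P implies (R and R)) and (not P implies T)): β-rule — branch into not (P implies (R and R))  //  not (not P implies T).
          branch 2.1.1 (add not (P implies (R and R))):
            not (P implies (R and R)): α-rule — add P, not (R and R).
            not (R and R): β-rule — branch into not R  //  not R.
              branch 2.1.1.1 (add not R):
                ○ open, literals {P=1, R=0}.
              branch 2.1.1.2 (add not R):
                ○ open, literals {P=1, R=0}.
          branch 2.1.2 (add not (not P implies T)):
            not (not P implies T): α-rule — add not P, not T.
            ○ open, literals {P=0, T=0}.
      branch 2.2 (add not Q):
        ○ open, literals {Q=0}.
0 branches closed, 6 open.
An open branch gives a countermodel: Q=1, R=1 (unmentioned atoms arbitrary); under it the original formula is false.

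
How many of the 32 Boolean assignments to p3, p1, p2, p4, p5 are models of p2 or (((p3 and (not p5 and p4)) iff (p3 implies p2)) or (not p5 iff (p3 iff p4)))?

28

Initial set: {T (p2 or (((p3 and (not p5 and p4)) iff (p3 implies p2)) or (not p5 iff (p3 iff p4))))}.
T (p2 or (((p3 and (not p5 and p4)) iff (p3 implies p2)) or (not p5 iff (p3 iff p4)))): β-rule — branch into T p2  //  T (((p3 and (not p5 and p4)) iff (p3 implies p2)) or (not p5 iff (p3 iff p4))).
  branch 1 (add T p2):
    ○ open, literals {p2=1}.
  branch 2 (add T (((p3 and (not p5 and p4)) iff (p3 implies p2)) or (not p5 iff (p3 iff p4)))):
    T (((p3 and (not p5 and p4)) iff (p3 implies p2)) or (not p5 iff (p3 iff p4))): β-rule — branch into T ((p3 and (not p5 and p4)) iff (p3 implies p2))  //  T (not p5 iff (p3 iff p4)).
      branch 2.1 (add T ((p3 and (not p5 and p4)) iff (p3 implies p2))):
        T ((p3 and (not p5 and p4)) iff (p3 implies p2)): β-rule — branch into T (p3 and (not p5 and p4)), T (p3 implies p2)  //  F (p3 and (not p5 and p4)), F (p3 implies p2).
          branch 2.1.1 (add T (p3 and (not p5 and p4)), T (p3 implies p2)):
            T (p3 and (not p5 and p4)): α-rule — add T p3, T (not p5 and p4).
            T (not p5 and p4): α-rule — add T not p5, T p4.
            T (p3 implies p2): β-rule — branch into F p3  //  T p2.
              branch 2.1.1.1 (add F p3):
                × closes — contains both p3 and not p3.
              branch 2.1.1.2 (add T p2):
                ○ open, literals {p2=1, p3=1, p4=1, p5=0}.
          branch 2.1.2 (add F (p3 and (not p5 and p4)), F (p3 implies p2)):
            F (p3 implies p2): α-rule — add T p3, F p2.
            F (p3 and (not p5 and p4)): β-rule — branch into F p3  //  F (not p5 and p4).
              branch 2.1.2.1 (add F p3):
                × closes — contains both p3 and not p3.
              branch 2.1.2.2 (add F (not p5 and p4)):
                F (not p5 and p4): β-rule — branch into F not p5  //  F p4.
                  branch 2.1.2.2.1 (add F not p5):
                    ○ open, literals {p2=0, p3=1, p5=1}.
                  branch 2.1.2.2.2 (add F p4):
                    ○ open, literals {p2=0, p3=1, p4=0}.
      branch 2.2 (add T (not p5 iff (p3 iff p4))):
        T (not p5 iff (p3 iff p4)): β-rule — branch into T not p5, T (p3 iff p4)  //  F not p5, F (p3 iff p4).
          branch 2.2.1 (add T not p5, T (p3 iff p4)):
            T (p3 iff p4): β-rule — branch into T p3, T p4  //  F p3, F p4.
              branch 2.2.1.1 (add T p3, T p4):
                ○ open, literals {p3=1, p4=1, p5=0}.
              branch 2.2.1.2 (add F p3, F p4):
                ○ open, literals {p3=0, p4=0, p5=0}.
          branch 2.2.2 (add F not p5, F (p3 iff p4)):
            F (p3 iff p4): β-rule — branch into T p3, F p4  //  F p3, T p4.
              branch 2.2.2.1 (add T p3, F p4):
                ○ open, literals {p3=1, p4=0, p5=1}.
              branch 2.2.2.2 (add F p3, T p4):
                ○ open, literals {p3=0, p4=1, p5=1}.
2 branches closed, 8 open.
Each open branch fixes some atoms; the unmentioned ones are free. Counting distinct full assignments: branch {p2=1} (p3, p1, p4, p5) contributes 16 new; branch {p2=1, p3=1, p4=1, p5=0} (p1) contributes 0 new; branch {p2=0, p3=1, p5=1} (p1, p4) contributes 4 new; branch {p2=0, p3=1, p4=0} (p1, p5) contributes 2 new; branch {p3=1, p4=1, p5=0} (p1, p2) contributes 2 new; branch {p3=0, p4=0, p5=0} (p1, p2) contributes 2 new; branch {p3=1, p4=0, p5=1} (p1, p2) contributes 0 new; branch {p3=0, p4=1, p5=1} (p1, p2) contributes 2 new. Total: 28.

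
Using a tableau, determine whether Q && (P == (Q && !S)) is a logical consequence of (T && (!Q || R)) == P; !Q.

No

Initial set: {((T && (!Q || R)) == P); !Q; !(Q && (P == (Q && !S)))}.
((T && (!Q || R)) == P): β-rule — branch into (T && (!Q || R)), P  //  !(T && (!Q || R)), !P.
  branch 1 (add (T && (!Q || R)), P):
    (T && (!Q || R)): α-rule — add T, (!Q || R).
    !(Q && (P == (Q && !S))): β-rule — branch into !Q  //  !(P == (Q && !S)).
      branch 1.1 (add !Q):
        (!Q || R): β-rule — branch into !Q  //  R.
          branch 1.1.1 (add !Q):
            ○ open, literals {P=true, Q=false, T=true}.
          branch 1.1.2 (add R):
            ○ open, literals {P=true, Q=false, R=true, T=true}.
      branch 1.2 (add !(P == (Q && !S))):
        (!Q || R): β-rule — branch into !Q  //  R.
          branch 1.2.1 (add !Q):
            !(P == (Q && !S)): β-rule — branch into P, !(Q && !S)  //  !P, (Q && !S).
              branch 1.2.1.1 (add P, !(Q && !S)):
                !(Q && !S): β-rule — branch into !Q  //  !!S.
                  branch 1.2.1.1.1 (add !Q):
                    ○ open, literals {P=true, Q=false, T=true}.
                  branch 1.2.1.1.2 (add !!S):
                    ○ open, literals {P=true, Q=false, S=true, T=true}.
              branch 1.2.1.2 (add !P, (Q && !S)):
                × closes — contains both P and !P.
          branch 1.2.2 (add R):
            !(P == (Q && !S)): β-rule — branch into P, !(Q && !S)  //  !P, (Q && !S).
              branch 1.2.2.1 (add P, !(Q && !S)):
                !(Q && !S): β-rule — branch into !Q  //  !!S.
                  branch 1.2.2.1.1 (add !Q):
                    ○ open, literals {P=true, Q=false, R=true, T=true}.
                  branch 1.2.2.1.2 (add !!S):
                    ○ open, literals {P=true, Q=false, R=true, S=true, T=true}.
              branch 1.2.2.2 (add !P, (Q && !S)):
                × closes — contains both P and !P.
  branch 2 (add !(T && (!Q || R)), !P):
    !(Q && (P == (Q && !S))): β-rule — branch into !Q  //  !(P == (Q && !S)).
      branch 2.1 (add !Q):
        !(T && (!Q || R)): β-rule — branch into !T  //  !(!Q || R).
          branch 2.1.1 (add !T):
            ○ open, literals {P=false, Q=false, T=false}.
          branch 2.1.2 (add !(!Q || R)):
            !(!Q || R): α-rule — add !!Q, !R.
            × closes — contains both Q and !Q.
      branch 2.2 (add !(P == (Q && !S))):
        !(T && (!Q || R)): β-rule — branch into !T  //  !(!Q || R).
          branch 2.2.1 (add !T):
            !(P == (Q && !S)): β-rule — branch into P, !(Q && !S)  //  !P, (Q && !S).
              branch 2.2.1.1 (add P, !(Q && !S)):
                × closes — contains both P and !P.
              branch 2.2.1.2 (add !P, (Q && !S)):
                (Q && !S): α-rule — add Q, !S.
                × closes — contains both Q and !Q.
          branch 2.2.2 (add !(!Q || R)):
            !(!Q || R): α-rule — add !!Q, !R.
            × closes — contains both Q and !Q.
6 branches closed, 7 open.
An open branch gives a countermodel: P=true, Q=false, T=true (unmentioned atoms arbitrary); the premises hold there but the conclusion fails.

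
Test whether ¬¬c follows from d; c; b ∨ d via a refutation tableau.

Yes

Initial set: {d; c; (b ∨ d); ¬¬¬c}.
¬¬¬c: drop double negation, giving ¬c.
× closes — contains both c and ¬c.
All 1 branch closes.
Every branch closed, so the premises entail the conclusion.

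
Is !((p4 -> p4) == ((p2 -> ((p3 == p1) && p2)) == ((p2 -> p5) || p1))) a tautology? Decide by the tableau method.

Assume the negation and expand:
Initial set: {!!((p4 -> p4) == ((p2 -> ((p3 == p1) && p2)) == ((p2 -> p5) || p1)))}.
!!((p4 -> p4) == ((p2 -> ((p3 == p1) && p2)) == ((p2 -> p5) || p1))): β-rule — branch into (p4 -> p4), ((p2 -> ((p3 == p1) && p2)) == ((p2 -> p5) || p1))  //  !(p4 -> p4), !((p2 -> ((p3 == p1) && p2)) == ((p2 -> p5) || p1)).
  branch 1 (add (p4 -> p4), ((p2 -> ((p3 == p1) && p2)) == ((p2 -> p5) || p1))):
    (p4 -> p4): β-rule — branch into !p4  //  p4.
      branch 1.1 (add !p4):
        ((p2 -> ((p3 == p1) && p2)) == ((p2 -> p5) || p1)): β-rule — branch into (p2 -> ((p3 == p1) && p2)), ((p2 -> p5) || p1)  //  !(p2 -> ((p3 == p1) && p2)), !((p2 -> p5) || p1).
          branch 1.1.1 (add (p2 -> ((p3 == p1) && p2)), ((p2 -> p5) || p1)):
            (p2 -> ((p3 == p1) && p2)): β-rule — branch into !p2  //  ((p3 == p1) && p2).
              branch 1.1.1.1 (add !p2):
                ((p2 -> p5) || p1): β-rule — branch into (p2 -> p5)  //  p1.
                  branch 1.1.1.1.1 (add (p2 -> p5)):
                    (p2 -> p5): β-rule — branch into !p2  //  p5.
                      branch 1.1.1.1.1.1 (add !p2):
                        ○ open, literals {p2=false, p4=false}.
                      branch 1.1.1.1.1.2 (add p5):
                        ○ open, literals {p2=false, p4=false, p5=true}.
                  branch 1.1.1.1.2 (add p1):
                    ○ open, literals {p1=true, p2=false, p4=false}.
              branch 1.1.1.2 (add ((p3 == p1) && p2)):
                ((p3 == p1) && p2): α-rule — add (p3 == p1), p2.
                ((p2 -> p5) || p1): β-rule — branch into (p2 -> p5)  //  p1.
                  branch 1.1.1.2.1 (add (p2 -> p5)):
                    (p3 == p1): β-rule — branch into p3, p1  //  !p3, !p1.
                      branch 1.1.1.2.1.1 (add p3, p1):
                        (p2 -> p5): β-rule — branch into !p2  //  p5.
                          branch 1.1.1.2.1.1.1 (add !p2):
                            × closes — contains both p2 and !p2.
                          branch 1.1.1.2.1.1.2 (add p5):
                            ○ open, literals {p1=true, p2=true, p3=true, p4=false, p5=true}.
                      branch 1.1.1.2.1.2 (add !p3, !p1):
                        (p2 -> p5): β-rule — branch into !p2  //  p5.
                          branch 1.1.1.2.1.2.1 (add !p2):
                            × closes — contains both p2 and !p2.
                          branch 1.1.1.2.1.2.2 (add p5):
                            ○ open, literals {p1=false, p2=true, p3=false, p4=false, p5=true}.
                  branch 1.1.1.2.2 (add p1):
                    (p3 == p1): β-rule — branch into p3, p1  //  !p3, !p1.
                      branch 1.1.1.2.2.1 (add p3, p1):
                        ○ open, literals {p1=true, p2=true, p3=true, p4=false}.
                      branch 1.1.1.2.2.2 (add !p3, !p1):
                        × closes — contains both p1 and !p1.
          branch 1.1.2 (add !(p2 -> ((p3 == p1) && p2)), !((p2 -> p5) || p1)):
            !(p2 -> ((p3 == p1) && p2)): α-rule — add p2, !((p3 == p1) && p2).
            !((p2 -> p5) || p1): α-rule — add !(p2 -> p5), !p1.
            !(p2 -> p5): α-rule — add p2, !p5.
            !((p3 == p1) && p2): β-rule — branch into !(p3 == p1)  //  !p2.
              branch 1.1.2.1 (add !(p3 == p1)):
                !(p3 == p1): β-rule — branch into p3, !p1  //  !p3, p1.
                  branch 1.1.2.1.1 (add p3, !p1):
                    ○ open, literals {p1=false, p2=true, p3=true, p4=false, p5=false}.
                  branch 1.1.2.1.2 (add !p3, p1):
                    × closes — contains both p1 and !p1.
              branch 1.1.2.2 (add !p2):
                × closes — contains both p2 and !p2.
      branch 1.2 (add p4):
        ((p2 -> ((p3 == p1) && p2)) == ((p2 -> p5) || p1)): β-rule — branch into (p2 -> ((p3 == p1) && p2)), ((p2 -> p5) || p1)  //  !(p2 -> ((p3 == p1) && p2)), !((p2 -> p5) || p1).
          branch 1.2.1 (add (p2 -> ((p3 == p1) && p2)), ((p2 -> p5) || p1)):
            (p2 -> ((p3 == p1) && p2)): β-rule — branch into !p2  //  ((p3 == p1) && p2).
              branch 1.2.1.1 (add !p2):
                ((p2 -> p5) || p1): β-rule — branch into (p2 -> p5)  //  p1.
                  branch 1.2.1.1.1 (add (p2 -> p5)):
                    (p2 -> p5): β-rule — branch into !p2  //  p5.
                      branch 1.2.1.1.1.1 (add !p2):
                        ○ open, literals {p2=false, p4=true}.
                      branch 1.2.1.1.1.2 (add p5):
                        ○ open, literals {p2=false, p4=true, p5=true}.
                  branch 1.2.1.1.2 (add p1):
                    ○ open, literals {p1=true, p2=false, p4=true}.
              branch 1.2.1.2 (add ((p3 == p1) && p2)):
                ((p3 == p1) && p2): α-rule — add (p3 == p1), p2.
                ((p2 -> p5) || p1): β-rule — branch into (p2 -> p5)  //  p1.
                  branch 1.2.1.2.1 (add (p2 -> p5)):
                    (p3 == p1): β-rule — branch into p3, p1  //  !p3, !p1.
                      branch 1.2.1.2.1.1 (add p3, p1):
                        (p2 -> p5): β-rule — branch into !p2  //  p5.
                          branch 1.2.1.2.1.1.1 (add !p2):
                            × closes — contains both p2 and !p2.
                          branch 1.2.1.2.1.1.2 (add p5):
                            ○ open, literals {p1=true, p2=true, p3=true, p4=true, p5=true}.
                      branch 1.2.1.2.1.2 (add !p3, !p1):
                        (p2 -> p5): β-rule — branch into !p2  //  p5.
                          branch 1.2.1.2.1.2.1 (add !p2):
                            × closes — contains both p2 and !p2.
                          branch 1.2.1.2.1.2.2 (add p5):
                            ○ open, literals {p1=false, p2=true, p3=false, p4=true, p5=true}.
                  branch 1.2.1.2.2 (add p1):
                    (p3 == p1): β-rule — branch into p3, p1  //  !p3, !p1.
                      branch 1.2.1.2.2.1 (add p3, p1):
                        ○ open, literals {p1=true, p2=true, p3=true, p4=true}.
                      branch 1.2.1.2.2.2 (add !p3, !p1):
                        × closes — contains both p1 and !p1.
          branch 1.2.2 (add !(p2 -> ((p3 == p1) && p2)), !((p2 -> p5) || p1)):
            !(p2 -> ((p3 == p1) && p2)): α-rule — add p2, !((p3 == p1) && p2).
            !((p2 -> p5) || p1): α-rule — add !(p2 -> p5), !p1.
            !(p2 -> p5): α-rule — add p2, !p5.
            !((p3 == p1) && p2): β-rule — branch into !(p3 == p1)  //  !p2.
              branch 1.2.2.1 (add !(p3 == p1)):
                !(p3 == p1): β-rule — branch into p3, !p1  //  !p3, p1.
                  branch 1.2.2.1.1 (add p3, !p1):
                    ○ open, literals {p1=false, p2=true, p3=true, p4=true, p5=false}.
                  branch 1.2.2.1.2 (add !p3, p1):
                    × closes — contains both p1 and !p1.
              branch 1.2.2.2 (add !p2):
                × closes — contains both p2 and !p2.
  branch 2 (add !(p4 -> p4), !((p2 -> ((p3 == p1) && p2)) == ((p2 -> p5) || p1))):
    !(p4 -> p4): α-rule — add p4, !p4.
    × closes — contains both p4 and !p4.
11 branches closed, 14 open.
An open branch gives a countermodel: p2=false, p4=false (unmentioned atoms arbitrary); under it the original formula is false.

Not valid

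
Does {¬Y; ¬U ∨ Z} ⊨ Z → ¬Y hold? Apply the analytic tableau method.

Initial set: {¬Y; (¬U ∨ Z); ¬(Z → ¬Y)}.
¬(Z → ¬Y): α-rule — add Z, ¬¬Y.
× closes — contains both Y and ¬Y.
All 1 branch closes.
Every branch closed, so the premises entail the conclusion.

Yes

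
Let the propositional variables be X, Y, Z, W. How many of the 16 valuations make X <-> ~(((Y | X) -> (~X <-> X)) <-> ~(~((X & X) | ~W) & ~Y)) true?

Initial set: {T (X <-> ~(((Y | X) -> (~X <-> X)) <-> ~(~((X & X) | ~W) & ~Y)))}.
T (X <-> ~(((Y | X) -> (~X <-> X)) <-> ~(~((X & X) | ~W) & ~Y))): β-rule — branch into T X, T ~(((Y | X) -> (~X <-> X)) <-> ~(~((X & X) | ~W) & ~Y))  //  F X, F ~(((Y | X) -> (~X <-> X)) <-> ~(~((X & X) | ~W) & ~Y)).
  branch 1 (add T X, T ~(((Y | X) -> (~X <-> X)) <-> ~(~((X & X) | ~W) & ~Y))):
    T ~(((Y | X) -> (~X <-> X)) <-> ~(~((X & X) | ~W) & ~Y)): β-rule — branch into T ((Y | X) -> (~X <-> X)), F ~(~((X & X) | ~W) & ~Y)  //  F ((Y | X) -> (~X <-> X)), T ~(~((X & X) | ~W) & ~Y).
      branch 1.1 (add T ((Y | X) -> (~X <-> X)), F ~(~((X & X) | ~W) & ~Y)):
        F ~(~((X & X) | ~W) & ~Y): α-rule — add T ~((X & X) | ~W), T ~Y.
        T ~((X & X) | ~W): α-rule — add F (X & X), F ~W.
        T ((Y | X) -> (~X <-> X)): β-rule — branch into F (Y | X)  //  T (~X <-> X).
          branch 1.1.1 (add F (Y | X)):
            F (Y | X): α-rule — add F Y, F X.
            × closes — contains both X and ~X.
          branch 1.1.2 (add T (~X <-> X)):
            F (X & X): β-rule — branch into F X  //  F X.
              branch 1.1.2.1 (add F X):
                × closes — contains both X and ~X.
              branch 1.1.2.2 (add F X):
                × closes — contains both X and ~X.
      branch 1.2 (add F ((Y | X) -> (~X <-> X)), T ~(~((X & X) | ~W) & ~Y)):
        F ((Y | X) -> (~X <-> X)): α-rule — add T (Y | X), F (~X <-> X).
        T ~(~((X & X) | ~W) & ~Y): β-rule — branch into F ~((X & X) | ~W)  //  F ~Y.
          branch 1.2.1 (add F ~((X & X) | ~W)):
            T (Y | X): β-rule — branch into T Y  //  T X.
              branch 1.2.1.1 (add T Y):
                F (~X <-> X): β-rule — branch into T ~X, F X  //  F ~X, T X.
                  branch 1.2.1.1.1 (add T ~X, F X):
                    × closes — contains both X and ~X.
                  branch 1.2.1.1.2 (add F ~X, T X):
                    F ~((X & X) | ~W): β-rule — branch into T (X & X)  //  T ~W.
                      branch 1.2.1.1.2.1 (add T (X & X)):
                        T (X & X): α-rule — add T X, T X.
                        ○ open, literals {X=T, Y=T}.
                      branch 1.2.1.1.2.2 (add T ~W):
                        ○ open, literals {W=F, X=T, Y=T}.
              branch 1.2.1.2 (add T X):
                F (~X <-> X): β-rule — branch into T ~X, F X  //  F ~X, T X.
                  branch 1.2.1.2.1 (add T ~X, F X):
                    × closes — contains both X and ~X.
                  branch 1.2.1.2.2 (add F ~X, T X):
                    F ~((X & X) | ~W): β-rule — branch into T (X & X)  //  T ~W.
                      branch 1.2.1.2.2.1 (add T (X & X)):
                        T (X & X): α-rule — add T X, T X.
                        ○ open, literals {X=T}.
                      branch 1.2.1.2.2.2 (add T ~W):
                        ○ open, literals {W=F, X=T}.
          branch 1.2.2 (add F ~Y):
            T (Y | X): β-rule — branch into T Y  //  T X.
              branch 1.2.2.1 (add T Y):
                F (~X <-> X): β-rule — branch into T ~X, F X  //  F ~X, T X.
                  branch 1.2.2.1.1 (add T ~X, F X):
                    × closes — contains both X and ~X.
                  branch 1.2.2.1.2 (add F ~X, T X):
                    ○ open, literals {X=T, Y=T}.
              branch 1.2.2.2 (add T X):
                F (~X <-> X): β-rule — branch into T ~X, F X  //  F ~X, T X.
                  branch 1.2.2.2.1 (add T ~X, F X):
                    × closes — contains both X and ~X.
                  branch 1.2.2.2.2 (add F ~X, T X):
                    ○ open, literals {X=T, Y=T}.
  branch 2 (add F X, F ~(((Y | X) -> (~X <-> X)) <-> ~(~((X & X) | ~W) & ~Y))):
    F ~(((Y | X) -> (~X <-> X)) <-> ~(~((X & X) | ~W) & ~Y)): β-rule — branch into T ((Y | X) -> (~X <-> X)), T ~(~((X & X) | ~W) & ~Y)  //  F ((Y | X) -> (~X <-> X)), F ~(~((X & X) | ~W) & ~Y).
      branch 2.1 (add T ((Y | X) -> (~X <-> X)), T ~(~((X & X) | ~W) & ~Y)):
        T ((Y | X) -> (~X <-> X)): β-rule — branch into F (Y | X)  //  T (~X <-> X).
          branch 2.1.1 (add F (Y | X)):
            F (Y | X): α-rule — add F Y, F X.
            T ~(~((X & X) | ~W) & ~Y): β-rule — branch into F ~((X & X) | ~W)  //  F ~Y.
              branch 2.1.1.1 (add F ~((X & X) | ~W)):
                F ~((X & X) | ~W): β-rule — branch into T (X & X)  //  T ~W.
                  branch 2.1.1.1.1 (add T (X & X)):
                    T (X & X): α-rule — add T X, T X.
                    × closes — contains both X and ~X.
                  branch 2.1.1.1.2 (add T ~W):
                    ○ open, literals {W=F, X=F, Y=F}.
              branch 2.1.1.2 (add F ~Y):
                × closes — contains both Y and ~Y.
          branch 2.1.2 (add T (~X <-> X)):
            T ~(~((X & X) | ~W) & ~Y): β-rule — branch into F ~((X & X) | ~W)  //  F ~Y.
              branch 2.1.2.1 (add F ~((X & X) | ~W)):
                T (~X <-> X): β-rule — branch into T ~X, T X  //  F ~X, F X.
                  branch 2.1.2.1.1 (add T ~X, T X):
                    × closes — contains both X and ~X.
                  branch 2.1.2.1.2 (add F ~X, F X):
                    × closes — contains both X and ~X.
              branch 2.1.2.2 (add F ~Y):
                T (~X <-> X): β-rule — branch into T ~X, T X  //  F ~X, F X.
                  branch 2.1.2.2.1 (add T ~X, T X):
                    × closes — contains both X and ~X.
                  branch 2.1.2.2.2 (add F ~X, F X):
                    × closes — contains both X and ~X.
      branch 2.2 (add F ((Y | X) -> (~X <-> X)), F ~(~((X & X) | ~W) & ~Y)):
        F ((Y | X) -> (~X <-> X)): α-rule — add T (Y | X), F (~X <-> X).
        F ~(~((X & X) | ~W) & ~Y): α-rule — add T ~((X & X) | ~W), T ~Y.
        T ~((X & X) | ~W): α-rule — add F (X & X), F ~W.
        T (Y | X): β-rule — branch into T Y  //  T X.
          branch 2.2.1 (add T Y):
            × closes — contains both Y and ~Y.
          branch 2.2.2 (add T X):
            × closes — contains both X and ~X.
15 branches closed, 7 open.
Each open branch fixes some atoms; the unmentioned ones are free. Counting distinct full assignments: branch {X=T, Y=T} (Z, W) contributes 4 new; branch {W=F, X=T, Y=T} (Z) contributes 0 new; branch {X=T} (Y, Z, W) contributes 4 new; branch {W=F, X=T} (Y, Z) contributes 0 new; branch {X=T, Y=T} (Z, W) contributes 0 new; branch {X=T, Y=T} (Z, W) contributes 0 new; branch {W=F, X=F, Y=F} (Z) contributes 2 new. Total: 10.

10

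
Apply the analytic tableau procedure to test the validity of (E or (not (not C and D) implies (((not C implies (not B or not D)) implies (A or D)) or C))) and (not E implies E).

Assume the negation and expand:
Initial set: {not ((E or (not (not C and D) implies (((not C implies (not B or not D)) implies (A or D)) or C))) and (not E implies E))}.
not ((E or (not (not C and D) implies (((not C implies (not B or not D)) implies (A or D)) or C))) and (not E implies E)): β-rule — branch into not (E or (not (not C and D) implies (((not C implies (not B or not D)) implies (A or D)) or C)))  //  not (not E implies E).
  branch 1 (add not (E or (not (not C and D) implies (((not C implies (not B or not D)) implies (A or D)) or C)))):
    not (E or (not (not C and D) implies (((not C implies (not B or not D)) implies (A or D)) or C))): α-rule — add not E, not (not (not C and D) implies (((not C implies (not B or not D)) implies (A or D)) or C)).
    not (not (not C and D) implies (((not C implies (not B or not D)) implies (A or D)) or C)): α-rule — add not (not C and D), not (((not C implies (not B or not D)) implies (A or D)) or C).
    not (((not C implies (not B or not D)) implies (A or D)) or C): α-rule — add not ((not C implies (not B or not D)) implies (A or D)), not C.
    not ((not C implies (not B or not D)) implies (A or D)): α-rule — add (not C implies (not B or not D)), not (A or D).
    not (A or D): α-rule — add not A, not D.
    not (not C and D): β-rule — branch into not not C  //  not D.
      branch 1.1 (add not not C):
        × closes — contains both C and not C.
      branch 1.2 (add not D):
        (not C implies (not B or not D)): β-rule — branch into not not C  //  (not B or not D).
          branch 1.2.1 (add not not C):
            × closes — contains both C and not C.
          branch 1.2.2 (add (not B or not D)):
            (not B or not D): β-rule — branch into not B  //  not D.
              branch 1.2.2.1 (add not B):
                ○ open, literals {A=0, B=0, C=0, D=0, E=0}.
              branch 1.2.2.2 (add not D):
                ○ open, literals {A=0, C=0, D=0, E=0}.
  branch 2 (add not (not E implies E)):
    not (not E implies E): α-rule — add not E, not E.
    ○ open, literals {E=0}.
2 branches closed, 3 open.
An open branch gives a countermodel: A=0, B=0, C=0, D=0, E=0 (unmentioned atoms arbitrary); under it the original formula is false.

Not valid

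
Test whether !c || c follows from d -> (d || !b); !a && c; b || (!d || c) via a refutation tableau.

Initial set: {(d -> (d || !b)); (!a && c); (b || (!d || c)); !(!c || c)}.
(!a && c): α-rule — add !a, c.
!(!c || c): α-rule — add !!c, !c.
× closes — contains both c and !c.
All 1 branch closes.
Every branch closed, so the premises entail the conclusion.

Yes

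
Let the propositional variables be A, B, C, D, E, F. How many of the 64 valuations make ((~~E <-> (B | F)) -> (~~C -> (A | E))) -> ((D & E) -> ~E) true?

48

Initial set: {(((~~E <-> (B | F)) -> (~~C -> (A | E))) -> ((D & E) -> ~E))}.
(((~~E <-> (B | F)) -> (~~C -> (A | E))) -> ((D & E) -> ~E)): β-rule — branch into ~((~~E <-> (B | F)) -> (~~C -> (A | E)))  //  ((D & E) -> ~E).
  branch 1 (add ~((~~E <-> (B | F)) -> (~~C -> (A | E)))):
    ~((~~E <-> (B | F)) -> (~~C -> (A | E))): α-rule — add (~~E <-> (B | F)), ~(~~C -> (A | E)).
    ~(~~C -> (A | E)): α-rule — add ~~C, ~(A | E).
    ~~C: drop double negation, giving C.
    ~(A | E): α-rule — add ~A, ~E.
    (~~E <-> (B | F)): β-rule — branch into ~~E, (B | F)  //  ~~~E, ~(B | F).
      branch 1.1 (add ~~E, (B | F)):
        ~~E: drop double negation, giving E.
        × closes — contains both E and ~E.
      branch 1.2 (add ~~~E, ~(B | F)):
        ~~~E: drop double negation, giving ~E.
        ~(B | F): α-rule — add ~B, ~F.
        ○ open, literals {A=F, B=F, C=T, E=F, F=F}.
  branch 2 (add ((D & E) -> ~E)):
    ((D & E) -> ~E): β-rule — branch into ~(D & E)  //  ~E.
      branch 2.1 (add ~(D & E)):
        ~(D & E): β-rule — branch into ~D  //  ~E.
          branch 2.1.1 (add ~D):
            ○ open, literals {D=F}.
          branch 2.1.2 (add ~E):
            ○ open, literals {E=F}.
      branch 2.2 (add ~E):
        ○ open, literals {E=F}.
1 branch closed, 4 open.
Each open branch fixes some atoms; the unmentioned ones are free. Counting distinct full assignments: branch {A=F, B=F, C=T, E=F, F=F} (D) contributes 2 new; branch {D=F} (A, B, C, E, F) contributes 31 new; branch {E=F} (A, B, C, D, F) contributes 15 new; branch {E=F} (A, B, C, D, F) contributes 0 new. Total: 48.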